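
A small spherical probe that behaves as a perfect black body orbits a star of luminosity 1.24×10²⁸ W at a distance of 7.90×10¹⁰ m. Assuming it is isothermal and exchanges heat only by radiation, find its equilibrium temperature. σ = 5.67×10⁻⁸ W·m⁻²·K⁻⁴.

T ≈ 914 K

First find the stellar flux at distance d: S = L/(4πd²) = 1.24×10²⁸/(4π·(7.90×10¹⁰)²) = 1.581×10⁵ W/m².
For an isothermal sphere, absorbed (1−a)S·πr² = emitted σ·4πr²·T⁴, so T⁴ = (1−a)S/(4σ).
T⁴ = 1.00·1.581×10⁵/(4·5.67×10⁻⁸) = 6.971×10¹¹ K⁴.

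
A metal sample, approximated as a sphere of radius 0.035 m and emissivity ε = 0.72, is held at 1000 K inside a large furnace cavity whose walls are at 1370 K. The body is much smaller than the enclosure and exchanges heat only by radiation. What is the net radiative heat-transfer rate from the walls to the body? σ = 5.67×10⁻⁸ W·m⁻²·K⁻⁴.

For a small grey body in a large enclosure: P_net = εσA(T_body⁴ − T_wall⁴).
A = 4πr² = 0.01539 m²; T_body⁴ − T_wall⁴ = 1.000×10¹² − 3.523×10¹² = -2.523×10¹² K⁴.
|P_net| = 0.72·5.67×10⁻⁸·0.01539·2.523×10¹².

P_net ≈ 1590 W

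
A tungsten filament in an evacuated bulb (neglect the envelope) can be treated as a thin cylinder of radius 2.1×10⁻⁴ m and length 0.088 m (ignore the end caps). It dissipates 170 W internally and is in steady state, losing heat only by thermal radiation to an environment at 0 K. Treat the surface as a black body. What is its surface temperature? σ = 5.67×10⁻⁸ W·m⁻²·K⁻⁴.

Steady state: internal power = radiated power, P = εσA T⁴.
Radiating area A = 2πrL = 1.161×10⁻⁴ m².
T⁴ = P/(εσA) = 170/(1.0·5.67×10⁻⁸·1.161×10⁻⁴) = 2.582×10¹³ K⁴.
T = (2.582×10¹³)^(1/4).

T ≈ 2250 K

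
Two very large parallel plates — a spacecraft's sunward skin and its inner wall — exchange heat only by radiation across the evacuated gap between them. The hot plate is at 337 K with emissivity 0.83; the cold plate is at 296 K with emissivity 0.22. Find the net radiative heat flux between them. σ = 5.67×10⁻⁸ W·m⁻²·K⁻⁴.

q ≈ 62.3 W/m²

For two infinite grey parallel plates, q = σ(T₁⁴ − T₂⁴)/(1/ε₁ + 1/ε₂ − 1).
T₁⁴ − T₂⁴ = 1.290×10¹⁰ − 7.677×10⁹ = 5.221×10⁹ K⁴.
1/ε₁ + 1/ε₂ − 1 = 1.205 + 4.545 − 1 = 4.750.
q = 5.67×10⁻⁸ × 5.221×10⁹ / 4.750.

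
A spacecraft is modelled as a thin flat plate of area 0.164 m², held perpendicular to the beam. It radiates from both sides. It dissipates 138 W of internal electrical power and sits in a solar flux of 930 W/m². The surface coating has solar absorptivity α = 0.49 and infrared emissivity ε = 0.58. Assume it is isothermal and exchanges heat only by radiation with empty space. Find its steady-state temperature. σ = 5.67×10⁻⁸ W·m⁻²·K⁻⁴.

At steady state, absorbed solar power + internal power = radiated power.
Absorbed: α·S·A_cross = 0.49·930·0.1640 = 74.73 W (cross-section A).
Total input = 74.73 + 138 = 212.7 W.
Radiated: εσ·A_surf·T⁴ with A_surf = 2A = 0.3280 m².
T⁴ = 212.7/(0.58·5.67×10⁻⁸·0.3280) = 1.972×10¹⁰ K⁴.

T ≈ 375 K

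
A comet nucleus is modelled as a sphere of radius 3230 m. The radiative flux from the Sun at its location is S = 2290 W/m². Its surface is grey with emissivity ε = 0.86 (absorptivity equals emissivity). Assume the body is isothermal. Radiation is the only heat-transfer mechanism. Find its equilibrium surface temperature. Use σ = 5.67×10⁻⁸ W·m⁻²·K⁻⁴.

At equilibrium, absorbed power = emitted power.
Absorbing cross-section = πr² = 3.278×10⁷ m²; emitting surface = 4πr² = 1.311×10⁸ m² (ratio 4).
εS·A_cross = εσ·A_surf·T⁴  ⇒  T⁴ = S/(4σ)   (ε cancels).
T⁴ = 2290/(4·5.67×10⁻⁸) = 1.010×10¹⁰ K⁴.
T = (1.010×10¹⁰)^(1/4).

T ≈ 317 K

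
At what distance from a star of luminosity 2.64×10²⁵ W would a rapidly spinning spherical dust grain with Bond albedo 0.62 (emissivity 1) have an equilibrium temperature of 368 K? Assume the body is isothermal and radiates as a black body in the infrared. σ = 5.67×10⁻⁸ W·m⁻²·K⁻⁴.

For an isothermal black-emitting sphere, (1−a)S·πr² = σ·4πr²·T⁴ ⇒ S = 4σT⁴/(1−a).
S = 4·5.67×10⁻⁸·(368)⁴/0.380 = 10950 W/m².
Flux falls as S = L/(4πd²), so d = √(L/(4πS)) = √(2.64×10²⁵/(4π·10950)).

d ≈ 1.39×10¹⁰ m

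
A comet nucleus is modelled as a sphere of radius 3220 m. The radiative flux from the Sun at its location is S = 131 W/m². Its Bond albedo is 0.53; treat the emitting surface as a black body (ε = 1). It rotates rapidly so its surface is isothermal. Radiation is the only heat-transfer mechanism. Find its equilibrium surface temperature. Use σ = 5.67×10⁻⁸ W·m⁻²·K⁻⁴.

At equilibrium, absorbed power = emitted power.
Absorbing cross-section = πr² = 3.257×10⁷ m²; emitting surface = 4πr² = 1.303×10⁸ m² (ratio 4).
(1−a)S·A_cross = εσ·A_surf·T⁴  ⇒  T⁴ = (1−a)S/(4σ).
T⁴ = 0.470·131/(4·5.67×10⁻⁸) = 2.715×10⁸ K⁴.
T = (2.715×10⁸)^(1/4).

T ≈ 128 K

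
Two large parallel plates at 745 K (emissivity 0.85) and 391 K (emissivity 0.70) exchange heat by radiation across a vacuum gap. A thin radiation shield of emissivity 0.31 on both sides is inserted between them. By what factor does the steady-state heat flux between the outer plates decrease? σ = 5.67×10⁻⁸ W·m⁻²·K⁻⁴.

Without shield: q₀ = σΔ(T⁴)/(1/ε₁+1/ε₂−1) with denominator 1.605.
With shield the two gaps are in series; the resistances add: (1/ε₁+1/ε_s−1)+(1/ε_s+1/ε₂−1) = 3.402+3.654 = 7.057.
Heat-flux ratio q₀/q = 7.057/1.605.

factor ≈ 4.40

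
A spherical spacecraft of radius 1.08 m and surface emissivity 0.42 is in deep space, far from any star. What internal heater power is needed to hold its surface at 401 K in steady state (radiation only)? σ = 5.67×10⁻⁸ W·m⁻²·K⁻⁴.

P = εσ·4πr²·T⁴.
4πr² = 14.66 m²; T⁴ = 2.586×10¹⁰ K⁴.
P = 0.42·5.67×10⁻⁸·14.66·2.586×10¹⁰.

P ≈ 9030 W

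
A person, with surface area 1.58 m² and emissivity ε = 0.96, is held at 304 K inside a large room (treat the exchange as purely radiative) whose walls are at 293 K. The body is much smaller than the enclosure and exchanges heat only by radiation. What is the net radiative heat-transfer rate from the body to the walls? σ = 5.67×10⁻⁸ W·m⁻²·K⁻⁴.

For a small grey body in a large enclosure: P_net = εσA(T_body⁴ − T_wall⁴).
A = 1.58 m²; T_body⁴ − T_wall⁴ = 8.541×10⁹ − 7.370×10⁹ = 1.171×10⁹ K⁴.
|P_net| = 0.96·5.67×10⁻⁸·1.580·1.171×10⁹.

P_net ≈ 101 W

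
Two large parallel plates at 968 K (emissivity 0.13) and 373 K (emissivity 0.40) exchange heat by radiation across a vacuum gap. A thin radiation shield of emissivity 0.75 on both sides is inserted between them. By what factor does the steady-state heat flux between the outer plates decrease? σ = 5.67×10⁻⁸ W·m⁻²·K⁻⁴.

Without shield: q₀ = σΔ(T⁴)/(1/ε₁+1/ε₂−1) with denominator 9.192.
With shield the two gaps are in series; the resistances add: (1/ε₁+1/ε_s−1)+(1/ε_s+1/ε₂−1) = 8.026+2.833 = 10.86.
Heat-flux ratio q₀/q = 10.86/9.192.

factor ≈ 1.18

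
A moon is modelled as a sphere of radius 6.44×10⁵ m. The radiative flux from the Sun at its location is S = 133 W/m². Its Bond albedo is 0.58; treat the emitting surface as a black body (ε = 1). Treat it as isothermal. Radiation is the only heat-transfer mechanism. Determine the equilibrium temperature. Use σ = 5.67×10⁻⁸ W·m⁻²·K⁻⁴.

T ≈ 125 K

At equilibrium, absorbed power = emitted power.
Absorbing cross-section = πr² = 1.303×10¹² m²; emitting surface = 4πr² = 5.212×10¹² m² (ratio 4).
(1−a)S·A_cross = εσ·A_surf·T⁴  ⇒  T⁴ = (1−a)S/(4σ).
T⁴ = 0.420·133/(4·5.67×10⁻⁸) = 2.463×10⁸ K⁴.
T = (2.463×10⁸)^(1/4).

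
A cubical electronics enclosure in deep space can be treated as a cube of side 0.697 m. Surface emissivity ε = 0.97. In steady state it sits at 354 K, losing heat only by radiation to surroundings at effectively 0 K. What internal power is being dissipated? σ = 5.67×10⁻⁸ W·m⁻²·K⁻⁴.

Steady state: P = εσA T⁴.
A = 6L² = 2.915 m²; T⁴ = (354)⁴ = 1.570×10¹⁰ K⁴.
P = 0.97 × 5.67×10⁻⁸ × 2.915 × 1.570×10¹⁰.

P ≈ 2520 W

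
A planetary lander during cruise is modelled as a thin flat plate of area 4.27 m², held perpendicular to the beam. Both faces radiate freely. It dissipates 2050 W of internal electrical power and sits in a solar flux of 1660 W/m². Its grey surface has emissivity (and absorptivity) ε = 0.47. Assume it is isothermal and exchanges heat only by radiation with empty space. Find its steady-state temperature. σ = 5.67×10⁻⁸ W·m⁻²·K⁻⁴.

At steady state, absorbed solar power + internal power = radiated power.
Absorbed: α·S·A_cross = 0.47·1660·4.270 = 3331 W (cross-section A).
Total input = 3331 + 2050 = 5381 W.
Radiated: εσ·A_surf·T⁴ with A_surf = 2A = 8.540 m².
T⁴ = 5381/(0.47·5.67×10⁻⁸·8.540) = 2.365×10¹⁰ K⁴.

T ≈ 392 K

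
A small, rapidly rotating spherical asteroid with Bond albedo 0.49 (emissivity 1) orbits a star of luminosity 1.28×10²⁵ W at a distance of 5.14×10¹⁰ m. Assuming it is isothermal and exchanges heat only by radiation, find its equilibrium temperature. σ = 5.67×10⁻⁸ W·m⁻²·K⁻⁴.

First find the stellar flux at distance d: S = L/(4πd²) = 1.28×10²⁵/(4π·(5.14×10¹⁰)²) = 385.5 W/m².
For an isothermal sphere, absorbed (1−a)S·πr² = emitted σ·4πr²·T⁴, so T⁴ = (1−a)S/(4σ).
T⁴ = 0.510·385.5/(4·5.67×10⁻⁸) = 8.670×10⁸ K⁴.

T ≈ 172 K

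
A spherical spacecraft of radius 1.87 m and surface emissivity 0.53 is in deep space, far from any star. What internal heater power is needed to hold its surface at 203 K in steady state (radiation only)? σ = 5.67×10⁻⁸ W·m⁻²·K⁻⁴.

P = εσ·4πr²·T⁴.
4πr² = 43.94 m²; T⁴ = 1.698×10⁹ K⁴.
P = 0.53·5.67×10⁻⁸·43.94·1.698×10⁹.

P ≈ 2240 W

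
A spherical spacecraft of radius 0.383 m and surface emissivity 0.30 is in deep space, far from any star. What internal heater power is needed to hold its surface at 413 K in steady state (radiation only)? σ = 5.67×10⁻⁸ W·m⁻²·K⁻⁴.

P ≈ 912 W

P = εσ·4πr²·T⁴.
4πr² = 1.843 m²; T⁴ = 2.909×10¹⁰ K⁴.
P = 0.30·5.67×10⁻⁸·1.843·2.909×10¹⁰.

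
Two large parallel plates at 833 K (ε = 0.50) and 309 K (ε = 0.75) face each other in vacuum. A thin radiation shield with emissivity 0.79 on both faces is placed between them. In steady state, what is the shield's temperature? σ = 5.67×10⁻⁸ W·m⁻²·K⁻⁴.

T_s ≈ 673 K

In steady state the net flux on the hot side equals that on the cold side.
σ(T₁⁴−T_s⁴)/D₁ = σ(T_s⁴−T₂⁴)/D₂, with D₁ = 1/ε₁+1/ε_s−1 = 2.266, D₂ = 1/ε_s+1/ε₂−1 = 1.599.
Solve for T_s⁴: T_s⁴ = (D₂·T₁⁴ + D₁·T₂⁴)/(D₁+D₂) = 2.046×10¹¹ K⁴.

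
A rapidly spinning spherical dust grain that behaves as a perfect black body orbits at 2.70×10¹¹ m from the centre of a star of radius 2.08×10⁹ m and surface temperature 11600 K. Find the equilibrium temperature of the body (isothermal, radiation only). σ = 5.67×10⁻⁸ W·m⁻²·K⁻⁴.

The star's surface emits σT_*⁴; at distance d the flux is S = σT_*⁴(R_*/d)².
S = 5.67×10⁻⁸·(11600)⁴·(2.08×10⁹/2.70×10¹¹)² = 60930 W/m².
For an isothermal sphere T⁴ = (1−a)S/(4σ) = 2.686×10¹¹ K⁴.

T ≈ 720 K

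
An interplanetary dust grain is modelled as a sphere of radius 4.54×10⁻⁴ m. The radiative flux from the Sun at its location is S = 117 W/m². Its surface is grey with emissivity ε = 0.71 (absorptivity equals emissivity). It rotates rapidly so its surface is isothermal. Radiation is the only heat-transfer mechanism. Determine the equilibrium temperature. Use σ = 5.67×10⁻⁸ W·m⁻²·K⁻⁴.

T ≈ 151 K

At equilibrium, absorbed power = emitted power.
Absorbing cross-section = πr² = 6.475×10⁻⁷ m²; emitting surface = 4πr² = 2.590×10⁻⁶ m² (ratio 4).
εS·A_cross = εσ·A_surf·T⁴  ⇒  T⁴ = S/(4σ)   (ε cancels).
T⁴ = 117/(4·5.67×10⁻⁸) = 5.159×10⁸ K⁴.
T = (5.159×10⁸)^(1/4).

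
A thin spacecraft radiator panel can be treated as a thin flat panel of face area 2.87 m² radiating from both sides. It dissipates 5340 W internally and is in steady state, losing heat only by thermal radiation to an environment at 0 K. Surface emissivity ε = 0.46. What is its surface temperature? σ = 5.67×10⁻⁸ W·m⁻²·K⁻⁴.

Steady state: internal power = radiated power, P = εσA T⁴.
Radiating area A = 2·2.87 = 5.740 m².
T⁴ = P/(εσA) = 5340/(0.46·5.67×10⁻⁸·5.740) = 3.567×10¹⁰ K⁴.
T = (3.567×10¹⁰)^(1/4).

T ≈ 435 K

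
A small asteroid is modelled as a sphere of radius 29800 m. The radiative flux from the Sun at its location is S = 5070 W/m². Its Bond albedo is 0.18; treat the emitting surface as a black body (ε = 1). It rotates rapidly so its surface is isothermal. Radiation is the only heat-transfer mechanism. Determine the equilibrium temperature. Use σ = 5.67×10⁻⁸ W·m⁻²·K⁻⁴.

At equilibrium, absorbed power = emitted power.
Absorbing cross-section = πr² = 2.790×10⁹ m²; emitting surface = 4πr² = 1.116×10¹⁰ m² (ratio 4).
(1−a)S·A_cross = εσ·A_surf·T⁴  ⇒  T⁴ = (1−a)S/(4σ).
T⁴ = 0.820·5070/(4·5.67×10⁻⁸) = 1.833×10¹⁰ K⁴.
T = (1.833×10¹⁰)^(1/4).

T ≈ 368 K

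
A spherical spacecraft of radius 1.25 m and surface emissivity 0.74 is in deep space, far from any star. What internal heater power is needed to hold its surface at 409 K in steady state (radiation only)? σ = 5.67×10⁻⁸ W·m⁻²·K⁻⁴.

P = εσ·4πr²·T⁴.
4πr² = 19.63 m²; T⁴ = 2.798×10¹⁰ K⁴.
P = 0.74·5.67×10⁻⁸·19.63·2.798×10¹⁰.

P ≈ 23100 W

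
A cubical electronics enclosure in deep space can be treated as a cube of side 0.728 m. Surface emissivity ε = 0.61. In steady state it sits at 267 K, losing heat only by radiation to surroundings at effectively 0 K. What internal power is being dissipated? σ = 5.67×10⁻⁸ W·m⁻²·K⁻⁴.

Steady state: P = εσA T⁴.
A = 6L² = 3.180 m²; T⁴ = (267)⁴ = 5.082×10⁹ K⁴.
P = 0.61 × 5.67×10⁻⁸ × 3.180 × 5.082×10⁹.

P ≈ 559 W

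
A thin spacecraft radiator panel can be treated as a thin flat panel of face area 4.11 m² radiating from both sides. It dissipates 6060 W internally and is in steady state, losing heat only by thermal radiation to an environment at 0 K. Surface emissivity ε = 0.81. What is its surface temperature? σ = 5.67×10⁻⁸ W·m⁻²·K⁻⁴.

Steady state: internal power = radiated power, P = εσA T⁴.
Radiating area A = 2·4.11 = 8.220 m².
T⁴ = P/(εσA) = 6060/(0.81·5.67×10⁻⁸·8.220) = 1.605×10¹⁰ K⁴.
T = (1.605×10¹⁰)^(1/4).

T ≈ 356 K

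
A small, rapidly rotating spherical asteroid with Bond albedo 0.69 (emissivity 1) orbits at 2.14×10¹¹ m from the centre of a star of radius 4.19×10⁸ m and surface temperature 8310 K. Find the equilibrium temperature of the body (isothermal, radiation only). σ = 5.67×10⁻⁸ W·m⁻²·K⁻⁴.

T ≈ 194 K

The star's surface emits σT_*⁴; at distance d the flux is S = σT_*⁴(R_*/d)².
S = 5.67×10⁻⁸·(8310)⁴·(4.19×10⁸/2.14×10¹¹)² = 1037 W/m².
For an isothermal sphere T⁴ = (1−a)S/(4σ) = 1.417×10⁹ K⁴.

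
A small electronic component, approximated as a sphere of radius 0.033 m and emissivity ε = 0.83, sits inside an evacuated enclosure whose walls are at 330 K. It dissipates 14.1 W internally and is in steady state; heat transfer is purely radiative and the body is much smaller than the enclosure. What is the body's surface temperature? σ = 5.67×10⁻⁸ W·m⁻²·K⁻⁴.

For a small grey body in a large enclosure, net radiated power = εσA(T⁴ − T_w⁴).
Steady state: P = εσA(T⁴ − T_w⁴) with A = 4πr² = 0.01368 m².
T⁴ = P/(εσA) + T_w⁴ = 14.1/(0.83·5.67×10⁻⁸·0.01368) + (330)⁴
    = 2.189×10¹⁰ + 1.186×10¹⁰ = 3.375×10¹⁰ K⁴.

T ≈ 429 K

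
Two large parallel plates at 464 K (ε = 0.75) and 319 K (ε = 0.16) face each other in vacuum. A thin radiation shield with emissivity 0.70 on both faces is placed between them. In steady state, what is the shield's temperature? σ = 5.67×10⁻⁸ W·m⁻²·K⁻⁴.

T_s ≈ 444 K

In steady state the net flux on the hot side equals that on the cold side.
σ(T₁⁴−T_s⁴)/D₁ = σ(T_s⁴−T₂⁴)/D₂, with D₁ = 1/ε₁+1/ε_s−1 = 1.762, D₂ = 1/ε_s+1/ε₂−1 = 6.679.
Solve for T_s⁴: T_s⁴ = (D₂·T₁⁴ + D₁·T₂⁴)/(D₁+D₂) = 3.884×10¹⁰ K⁴.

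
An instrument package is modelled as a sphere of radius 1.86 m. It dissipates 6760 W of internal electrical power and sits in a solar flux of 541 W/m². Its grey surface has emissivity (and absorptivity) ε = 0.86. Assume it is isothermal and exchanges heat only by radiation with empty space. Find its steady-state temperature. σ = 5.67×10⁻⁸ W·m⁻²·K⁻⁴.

T ≈ 273 K

At steady state, absorbed solar power + internal power = radiated power.
Absorbed: α·S·A_cross = 0.86·541·10.87 = 5057 W (cross-section πr²).
Total input = 5057 + 6760 = 11820 W.
Radiated: εσ·A_surf·T⁴ with A_surf = 4πr² = 43.47 m².
T⁴ = 11820/(0.86·5.67×10⁻⁸·43.47) = 5.574×10⁹ K⁴.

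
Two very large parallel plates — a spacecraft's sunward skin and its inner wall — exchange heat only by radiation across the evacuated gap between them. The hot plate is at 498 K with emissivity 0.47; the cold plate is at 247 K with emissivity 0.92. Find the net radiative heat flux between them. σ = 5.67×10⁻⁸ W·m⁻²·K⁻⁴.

For two infinite grey parallel plates, q = σ(T₁⁴ − T₂⁴)/(1/ε₁ + 1/ε₂ − 1).
T₁⁴ − T₂⁴ = 6.151×10¹⁰ − 3.722×10⁹ = 5.778×10¹⁰ K⁴.
1/ε₁ + 1/ε₂ − 1 = 2.128 + 1.087 − 1 = 2.215.
q = 5.67×10⁻⁸ × 5.778×10¹⁰ / 2.215.

q ≈ 1480 W/m²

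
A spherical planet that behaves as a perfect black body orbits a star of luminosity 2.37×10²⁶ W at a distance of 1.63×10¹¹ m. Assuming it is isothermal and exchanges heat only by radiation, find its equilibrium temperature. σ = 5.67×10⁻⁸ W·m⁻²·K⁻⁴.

T ≈ 237 K

First find the stellar flux at distance d: S = L/(4πd²) = 2.37×10²⁶/(4π·(1.63×10¹¹)²) = 709.8 W/m².
For an isothermal sphere, absorbed (1−a)S·πr² = emitted σ·4πr²·T⁴, so T⁴ = (1−a)S/(4σ).
T⁴ = 1.00·709.8/(4·5.67×10⁻⁸) = 3.130×10⁹ K⁴.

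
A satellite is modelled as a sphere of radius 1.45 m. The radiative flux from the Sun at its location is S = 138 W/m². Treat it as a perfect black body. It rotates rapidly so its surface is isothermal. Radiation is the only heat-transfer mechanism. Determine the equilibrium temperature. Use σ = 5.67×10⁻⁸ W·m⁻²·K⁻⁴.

At equilibrium, absorbed power = emitted power.
Absorbing cross-section = πr² = 6.605 m²; emitting surface = 4πr² = 26.42 m² (ratio 4).
S·A_cross = εσ·A_surf·T⁴  ⇒  T⁴ = S/(4σ).
T⁴ = 1.00·138/(4·5.67×10⁻⁸) = 6.085×10⁸ K⁴.
T = (6.085×10⁸)^(1/4).

T ≈ 157 K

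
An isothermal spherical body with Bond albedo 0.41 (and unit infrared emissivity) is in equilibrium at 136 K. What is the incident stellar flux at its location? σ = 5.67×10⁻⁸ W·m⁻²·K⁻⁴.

(1−a)S·πr² = σ·4πr²·T⁴ ⇒ S = 4σT⁴/(1−a).
S = 4·5.67×10⁻⁸·3.421×10⁸/0.590.

S ≈ 132 W/m²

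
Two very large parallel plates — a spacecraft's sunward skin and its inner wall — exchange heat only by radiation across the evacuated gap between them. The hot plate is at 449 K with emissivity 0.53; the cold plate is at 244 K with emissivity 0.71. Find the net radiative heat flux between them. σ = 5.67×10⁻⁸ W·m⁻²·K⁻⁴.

q ≈ 916 W/m²

For two infinite grey parallel plates, q = σ(T₁⁴ − T₂⁴)/(1/ε₁ + 1/ε₂ − 1).
T₁⁴ − T₂⁴ = 4.064×10¹⁰ − 3.545×10⁹ = 3.710×10¹⁰ K⁴.
1/ε₁ + 1/ε₂ − 1 = 1.887 + 1.408 − 1 = 2.295.
q = 5.67×10⁻⁸ × 3.710×10¹⁰ / 2.295.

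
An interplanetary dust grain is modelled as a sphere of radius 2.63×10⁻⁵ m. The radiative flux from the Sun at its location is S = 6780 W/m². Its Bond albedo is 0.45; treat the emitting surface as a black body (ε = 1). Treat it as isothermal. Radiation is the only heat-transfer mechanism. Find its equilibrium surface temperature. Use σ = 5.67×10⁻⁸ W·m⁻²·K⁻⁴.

T ≈ 358 K

At equilibrium, absorbed power = emitted power.
Absorbing cross-section = πr² = 2.173×10⁻⁹ m²; emitting surface = 4πr² = 8.692×10⁻⁹ m² (ratio 4).
(1−a)S·A_cross = εσ·A_surf·T⁴  ⇒  T⁴ = (1−a)S/(4σ).
T⁴ = 0.550·6780/(4·5.67×10⁻⁸) = 1.644×10¹⁰ K⁴.
T = (1.644×10¹⁰)^(1/4).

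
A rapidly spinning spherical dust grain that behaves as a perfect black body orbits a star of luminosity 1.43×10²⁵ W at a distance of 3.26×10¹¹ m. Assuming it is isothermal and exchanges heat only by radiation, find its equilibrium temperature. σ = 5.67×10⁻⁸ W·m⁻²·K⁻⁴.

First find the stellar flux at distance d: S = L/(4πd²) = 1.43×10²⁵/(4π·(3.26×10¹¹)²) = 10.71 W/m².
For an isothermal sphere, absorbed (1−a)S·πr² = emitted σ·4πr²·T⁴, so T⁴ = (1−a)S/(4σ).
T⁴ = 1.00·10.71/(4·5.67×10⁻⁸) = 4.721×10⁷ K⁴.

T ≈ 82.9 K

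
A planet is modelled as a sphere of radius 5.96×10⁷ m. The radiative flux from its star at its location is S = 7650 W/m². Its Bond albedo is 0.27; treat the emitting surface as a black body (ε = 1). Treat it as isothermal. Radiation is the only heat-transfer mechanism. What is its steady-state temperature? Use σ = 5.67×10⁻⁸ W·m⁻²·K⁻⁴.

At equilibrium, absorbed power = emitted power.
Absorbing cross-section = πr² = 1.116×10¹⁶ m²; emitting surface = 4πr² = 4.464×10¹⁶ m² (ratio 4).
(1−a)S·A_cross = εσ·A_surf·T⁴  ⇒  T⁴ = (1−a)S/(4σ).
T⁴ = 0.730·7650/(4·5.67×10⁻⁸) = 2.462×10¹⁰ K⁴.
T = (2.462×10¹⁰)^(1/4).

T ≈ 396 K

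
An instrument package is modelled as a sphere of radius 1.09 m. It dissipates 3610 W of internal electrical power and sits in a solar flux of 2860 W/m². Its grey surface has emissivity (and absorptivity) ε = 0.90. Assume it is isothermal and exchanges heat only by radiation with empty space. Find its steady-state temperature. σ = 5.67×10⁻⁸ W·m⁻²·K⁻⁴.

At steady state, absorbed solar power + internal power = radiated power.
Absorbed: α·S·A_cross = 0.90·2860·3.733 = 9608 W (cross-section πr²).
Total input = 9608 + 3610 = 13220 W.
Radiated: εσ·A_surf·T⁴ with A_surf = 4πr² = 14.93 m².
T⁴ = 13220/(0.90·5.67×10⁻⁸·14.93) = 1.735×10¹⁰ K⁴.

T ≈ 363 K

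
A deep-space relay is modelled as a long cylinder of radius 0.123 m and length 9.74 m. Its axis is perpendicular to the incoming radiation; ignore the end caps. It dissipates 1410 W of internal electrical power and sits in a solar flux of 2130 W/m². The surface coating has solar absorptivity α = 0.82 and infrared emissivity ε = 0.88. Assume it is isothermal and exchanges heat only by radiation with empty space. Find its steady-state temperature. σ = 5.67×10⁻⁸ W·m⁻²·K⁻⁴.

At steady state, absorbed solar power + internal power = radiated power.
Absorbed: α·S·A_cross = 0.82·2130·2.396 = 4185 W (cross-section 2rL).
Total input = 4185 + 1410 = 5595 W.
Radiated: εσ·A_surf·T⁴ with A_surf = 2πrL = 7.527 m².
T⁴ = 5595/(0.88·5.67×10⁻⁸·7.527) = 1.490×10¹⁰ K⁴.

T ≈ 349 K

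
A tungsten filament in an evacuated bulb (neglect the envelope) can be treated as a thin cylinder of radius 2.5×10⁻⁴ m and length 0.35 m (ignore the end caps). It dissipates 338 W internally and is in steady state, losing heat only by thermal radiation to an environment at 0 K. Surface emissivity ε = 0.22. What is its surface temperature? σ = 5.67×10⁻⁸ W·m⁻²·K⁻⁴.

T ≈ 2650 K

Steady state: internal power = radiated power, P = εσA T⁴.
Radiating area A = 2πrL = 5.498×10⁻⁴ m².
T⁴ = P/(εσA) = 338/(0.22·5.67×10⁻⁸·5.498×10⁻⁴) = 4.929×10¹³ K⁴.
T = (4.929×10¹³)^(1/4).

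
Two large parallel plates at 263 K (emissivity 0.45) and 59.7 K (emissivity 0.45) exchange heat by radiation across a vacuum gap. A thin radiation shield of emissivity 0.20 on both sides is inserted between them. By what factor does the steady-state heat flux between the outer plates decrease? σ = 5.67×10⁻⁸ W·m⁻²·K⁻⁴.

factor ≈ 3.61

Without shield: q₀ = σΔ(T⁴)/(1/ε₁+1/ε₂−1) with denominator 3.444.
With shield the two gaps are in series; the resistances add: (1/ε₁+1/ε_s−1)+(1/ε_s+1/ε₂−1) = 6.222+6.222 = 12.44.
Heat-flux ratio q₀/q = 12.44/3.444.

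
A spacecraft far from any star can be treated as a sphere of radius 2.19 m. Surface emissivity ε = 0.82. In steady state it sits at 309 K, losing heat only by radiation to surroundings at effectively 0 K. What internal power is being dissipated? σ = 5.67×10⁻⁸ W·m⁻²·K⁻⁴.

P ≈ 25500 W

Steady state: P = εσA T⁴.
A = 4πr² = 60.27 m²; T⁴ = (309)⁴ = 9.117×10⁹ K⁴.
P = 0.82 × 5.67×10⁻⁸ × 60.27 × 9.117×10⁹.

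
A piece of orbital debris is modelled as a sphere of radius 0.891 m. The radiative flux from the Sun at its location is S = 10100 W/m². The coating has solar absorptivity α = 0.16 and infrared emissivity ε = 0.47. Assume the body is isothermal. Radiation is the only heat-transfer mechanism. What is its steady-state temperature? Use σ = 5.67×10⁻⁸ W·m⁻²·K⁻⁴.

At equilibrium, absorbed power = emitted power.
Absorbing cross-section = πr² = 2.494 m²; emitting surface = 4πr² = 9.976 m² (ratio 4).
αS·A_cross = εσ·A_surf·T⁴  ⇒  T⁴ = αS/(ε·4σ).
T⁴ = 0.160·10100/(0.47·4·5.67×10⁻⁸) = 1.516×10¹⁰ K⁴.
T = (1.516×10¹⁰)^(1/4).

T ≈ 351 K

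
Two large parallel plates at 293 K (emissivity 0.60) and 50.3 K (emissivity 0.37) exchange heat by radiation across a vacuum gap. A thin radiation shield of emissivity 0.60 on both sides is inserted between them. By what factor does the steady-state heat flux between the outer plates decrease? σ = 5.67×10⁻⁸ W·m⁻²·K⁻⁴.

factor ≈ 1.69

Without shield: q₀ = σΔ(T⁴)/(1/ε₁+1/ε₂−1) with denominator 3.369.
With shield the two gaps are in series; the resistances add: (1/ε₁+1/ε_s−1)+(1/ε_s+1/ε₂−1) = 2.333+3.369 = 5.703.
Heat-flux ratio q₀/q = 5.703/3.369.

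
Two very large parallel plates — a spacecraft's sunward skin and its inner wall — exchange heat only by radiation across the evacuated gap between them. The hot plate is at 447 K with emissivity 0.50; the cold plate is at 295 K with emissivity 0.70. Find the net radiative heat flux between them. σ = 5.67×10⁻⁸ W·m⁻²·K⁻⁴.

For two infinite grey parallel plates, q = σ(T₁⁴ − T₂⁴)/(1/ε₁ + 1/ε₂ − 1).
T₁⁴ − T₂⁴ = 3.992×10¹⁰ − 7.573×10⁹ = 3.235×10¹⁰ K⁴.
1/ε₁ + 1/ε₂ − 1 = 2.000 + 1.429 − 1 = 2.429.
q = 5.67×10⁻⁸ × 3.235×10¹⁰ / 2.429.

q ≈ 755 W/m²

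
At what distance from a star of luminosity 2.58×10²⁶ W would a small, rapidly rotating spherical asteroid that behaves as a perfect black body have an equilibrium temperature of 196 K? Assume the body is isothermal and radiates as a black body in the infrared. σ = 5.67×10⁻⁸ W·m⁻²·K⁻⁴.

d ≈ 2.48×10¹¹ m

For an isothermal black-emitting sphere, (1−a)S·πr² = σ·4πr²·T⁴ ⇒ S = 4σT⁴/(1−a).
S = 4·5.67×10⁻⁸·(196)⁴/1.00 = 334.7 W/m².
Flux falls as S = L/(4πd²), so d = √(L/(4πS)) = √(2.58×10²⁶/(4π·334.7)).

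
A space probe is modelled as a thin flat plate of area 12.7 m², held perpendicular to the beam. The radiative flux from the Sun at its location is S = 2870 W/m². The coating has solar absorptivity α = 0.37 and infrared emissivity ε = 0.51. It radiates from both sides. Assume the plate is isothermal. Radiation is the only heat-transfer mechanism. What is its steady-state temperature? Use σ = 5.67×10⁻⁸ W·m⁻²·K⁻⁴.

T ≈ 368 K

At equilibrium, absorbed power = emitted power.
Absorbing cross-section = A = 12.70 m²; emitting surface = 2A = 25.40 m² (ratio 2).
αS·A_cross = εσ·A_surf·T⁴  ⇒  T⁴ = αS/(ε·2σ).
T⁴ = 0.370·2870/(0.51·2·5.67×10⁻⁸) = 1.836×10¹⁰ K⁴.
T = (1.836×10¹⁰)^(1/4).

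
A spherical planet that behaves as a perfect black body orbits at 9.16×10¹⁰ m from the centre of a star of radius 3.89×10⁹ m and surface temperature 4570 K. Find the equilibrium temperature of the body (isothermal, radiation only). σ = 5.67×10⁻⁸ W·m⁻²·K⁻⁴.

The star's surface emits σT_*⁴; at distance d the flux is S = σT_*⁴(R_*/d)².
S = 5.67×10⁻⁸·(4570)⁴·(3.89×10⁹/9.16×10¹⁰)² = 44600 W/m².
For an isothermal sphere T⁴ = (1−a)S/(4σ) = 1.967×10¹¹ K⁴.

T ≈ 666 K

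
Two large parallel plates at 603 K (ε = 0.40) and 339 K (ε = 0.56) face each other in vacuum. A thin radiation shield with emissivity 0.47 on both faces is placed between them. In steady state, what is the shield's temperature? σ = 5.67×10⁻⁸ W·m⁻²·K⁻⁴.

In steady state the net flux on the hot side equals that on the cold side.
σ(T₁⁴−T_s⁴)/D₁ = σ(T_s⁴−T₂⁴)/D₂, with D₁ = 1/ε₁+1/ε_s−1 = 3.628, D₂ = 1/ε_s+1/ε₂−1 = 2.913.
Solve for T_s⁴: T_s⁴ = (D₂·T₁⁴ + D₁·T₂⁴)/(D₁+D₂) = 6.621×10¹⁰ K⁴.

T_s ≈ 507 K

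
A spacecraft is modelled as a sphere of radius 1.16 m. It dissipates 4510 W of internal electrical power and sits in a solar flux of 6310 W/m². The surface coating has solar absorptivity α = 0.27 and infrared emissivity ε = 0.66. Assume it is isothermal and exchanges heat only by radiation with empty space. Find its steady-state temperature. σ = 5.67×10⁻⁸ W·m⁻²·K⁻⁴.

T ≈ 369 K

At steady state, absorbed solar power + internal power = radiated power.
Absorbed: α·S·A_cross = 0.27·6310·4.227 = 7202 W (cross-section πr²).
Total input = 7202 + 4510 = 11710 W.
Radiated: εσ·A_surf·T⁴ with A_surf = 4πr² = 16.91 m².
T⁴ = 11710/(0.66·5.67×10⁻⁸·16.91) = 1.851×10¹⁰ K⁴.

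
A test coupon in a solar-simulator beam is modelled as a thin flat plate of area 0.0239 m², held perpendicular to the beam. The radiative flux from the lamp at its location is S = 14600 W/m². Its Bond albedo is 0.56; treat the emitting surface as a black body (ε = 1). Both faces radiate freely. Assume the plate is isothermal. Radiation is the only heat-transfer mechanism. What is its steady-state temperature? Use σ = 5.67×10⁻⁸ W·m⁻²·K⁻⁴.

T ≈ 488 K

At equilibrium, absorbed power = emitted power.
Absorbing cross-section = A = 0.02390 m²; emitting surface = 2A = 0.04780 m² (ratio 2).
(1−a)S·A_cross = εσ·A_surf·T⁴  ⇒  T⁴ = (1−a)S/(2σ).
T⁴ = 0.440·14600/(2·5.67×10⁻⁸) = 5.665×10¹⁰ K⁴.
T = (5.665×10¹⁰)^(1/4).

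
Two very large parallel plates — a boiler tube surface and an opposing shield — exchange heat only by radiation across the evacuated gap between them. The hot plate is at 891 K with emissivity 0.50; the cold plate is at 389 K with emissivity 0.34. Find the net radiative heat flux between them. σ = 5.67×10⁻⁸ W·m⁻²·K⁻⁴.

For two infinite grey parallel plates, q = σ(T₁⁴ − T₂⁴)/(1/ε₁ + 1/ε₂ − 1).
T₁⁴ − T₂⁴ = 6.302×10¹¹ − 2.290×10¹⁰ = 6.073×10¹¹ K⁴.
1/ε₁ + 1/ε₂ − 1 = 2.000 + 2.941 − 1 = 3.941.
q = 5.67×10⁻⁸ × 6.073×10¹¹ / 3.941.

q ≈ 8740 W/m²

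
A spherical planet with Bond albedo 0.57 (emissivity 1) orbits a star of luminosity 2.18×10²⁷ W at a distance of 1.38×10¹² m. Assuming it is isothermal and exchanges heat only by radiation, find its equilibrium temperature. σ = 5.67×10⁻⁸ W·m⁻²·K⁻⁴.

T ≈ 115 K

First find the stellar flux at distance d: S = L/(4πd²) = 2.18×10²⁷/(4π·(1.38×10¹²)²) = 91.09 W/m².
For an isothermal sphere, absorbed (1−a)S·πr² = emitted σ·4πr²·T⁴, so T⁴ = (1−a)S/(4σ).
T⁴ = 0.430·91.09/(4·5.67×10⁻⁸) = 1.727×10⁸ K⁴.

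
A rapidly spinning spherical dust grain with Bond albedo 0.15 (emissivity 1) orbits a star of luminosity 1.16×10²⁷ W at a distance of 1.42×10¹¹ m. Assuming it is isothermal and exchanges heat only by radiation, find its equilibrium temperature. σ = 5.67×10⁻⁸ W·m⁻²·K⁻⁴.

T ≈ 362 K

First find the stellar flux at distance d: S = L/(4πd²) = 1.16×10²⁷/(4π·(1.42×10¹¹)²) = 4578 W/m².
For an isothermal sphere, absorbed (1−a)S·πr² = emitted σ·4πr²·T⁴, so T⁴ = (1−a)S/(4σ).
T⁴ = 0.850·4578/(4·5.67×10⁻⁸) = 1.716×10¹⁰ K⁴.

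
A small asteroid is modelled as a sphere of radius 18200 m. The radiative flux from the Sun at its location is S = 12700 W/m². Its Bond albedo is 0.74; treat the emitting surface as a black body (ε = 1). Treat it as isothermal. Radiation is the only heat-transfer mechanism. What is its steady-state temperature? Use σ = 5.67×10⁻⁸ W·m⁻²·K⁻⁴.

At equilibrium, absorbed power = emitted power.
Absorbing cross-section = πr² = 1.041×10⁹ m²; emitting surface = 4πr² = 4.162×10⁹ m² (ratio 4).
(1−a)S·A_cross = εσ·A_surf·T⁴  ⇒  T⁴ = (1−a)S/(4σ).
T⁴ = 0.260·12700/(4·5.67×10⁻⁸) = 1.456×10¹⁰ K⁴.
T = (1.456×10¹⁰)^(1/4).

T ≈ 347 K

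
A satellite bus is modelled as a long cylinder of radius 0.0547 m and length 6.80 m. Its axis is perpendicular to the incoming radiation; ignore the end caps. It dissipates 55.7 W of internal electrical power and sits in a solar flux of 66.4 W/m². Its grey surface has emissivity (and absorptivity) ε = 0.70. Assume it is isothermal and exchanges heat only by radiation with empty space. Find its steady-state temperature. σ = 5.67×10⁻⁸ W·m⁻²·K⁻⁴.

At steady state, absorbed solar power + internal power = radiated power.
Absorbed: α·S·A_cross = 0.70·66.4·0.7439 = 34.58 W (cross-section 2rL).
Total input = 34.58 + 55.7 = 90.28 W.
Radiated: εσ·A_surf·T⁴ with A_surf = 2πrL = 2.337 m².
T⁴ = 90.28/(0.70·5.67×10⁻⁸·2.337) = 9.732×10⁸ K⁴.

T ≈ 177 K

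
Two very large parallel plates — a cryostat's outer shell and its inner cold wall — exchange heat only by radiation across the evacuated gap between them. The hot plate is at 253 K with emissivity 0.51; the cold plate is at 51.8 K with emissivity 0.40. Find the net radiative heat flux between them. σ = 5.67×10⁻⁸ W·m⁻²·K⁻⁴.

q ≈ 67.0 W/m²

For two infinite grey parallel plates, q = σ(T₁⁴ − T₂⁴)/(1/ε₁ + 1/ε₂ − 1).
T₁⁴ − T₂⁴ = 4.097×10⁹ − 7.200×10⁶ = 4.090×10⁹ K⁴.
1/ε₁ + 1/ε₂ − 1 = 1.961 + 2.500 − 1 = 3.461.
q = 5.67×10⁻⁸ × 4.090×10⁹ / 3.461.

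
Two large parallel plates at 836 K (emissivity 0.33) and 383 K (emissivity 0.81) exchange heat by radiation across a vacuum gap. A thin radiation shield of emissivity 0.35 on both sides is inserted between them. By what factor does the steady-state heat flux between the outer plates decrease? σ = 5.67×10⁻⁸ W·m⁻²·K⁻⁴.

Without shield: q₀ = σΔ(T⁴)/(1/ε₁+1/ε₂−1) with denominator 3.265.
With shield the two gaps are in series; the resistances add: (1/ε₁+1/ε_s−1)+(1/ε_s+1/ε₂−1) = 4.887+3.092 = 7.979.
Heat-flux ratio q₀/q = 7.979/3.265.

factor ≈ 2.44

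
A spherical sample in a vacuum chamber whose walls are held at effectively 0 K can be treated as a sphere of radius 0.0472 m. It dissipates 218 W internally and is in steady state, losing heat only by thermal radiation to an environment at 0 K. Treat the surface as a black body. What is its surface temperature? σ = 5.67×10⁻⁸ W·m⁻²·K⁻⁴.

T ≈ 609 K

Steady state: internal power = radiated power, P = εσA T⁴.
Radiating area A = 4πr² = 0.02800 m².
T⁴ = P/(εσA) = 218/(1.0·5.67×10⁻⁸·0.02800) = 1.373×10¹¹ K⁴.
T = (1.373×10¹¹)^(1/4).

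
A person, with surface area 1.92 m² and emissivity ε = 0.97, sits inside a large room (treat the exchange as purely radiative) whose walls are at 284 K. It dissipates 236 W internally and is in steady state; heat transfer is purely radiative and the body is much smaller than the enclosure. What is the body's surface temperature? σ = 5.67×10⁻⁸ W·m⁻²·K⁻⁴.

For a small grey body in a large enclosure, net radiated power = εσA(T⁴ − T_w⁴).
Steady state: P = εσA(T⁴ − T_w⁴) with A = 1.92 m².
T⁴ = P/(εσA) + T_w⁴ = 236/(0.97·5.67×10⁻⁸·1.920) + (284)⁴
    = 2.235×10⁹ + 6.505×10⁹ = 8.740×10⁹ K⁴.

T ≈ 306 K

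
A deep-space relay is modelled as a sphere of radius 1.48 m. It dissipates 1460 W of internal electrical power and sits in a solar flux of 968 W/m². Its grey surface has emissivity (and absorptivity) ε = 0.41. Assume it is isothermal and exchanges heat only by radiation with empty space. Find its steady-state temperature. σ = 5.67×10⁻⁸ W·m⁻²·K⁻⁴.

At steady state, absorbed solar power + internal power = radiated power.
Absorbed: α·S·A_cross = 0.41·968·6.881 = 2731 W (cross-section πr²).
Total input = 2731 + 1460 = 4191 W.
Radiated: εσ·A_surf·T⁴ with A_surf = 4πr² = 27.53 m².
T⁴ = 4191/(0.41·5.67×10⁻⁸·27.53) = 6.550×10⁹ K⁴.

T ≈ 284 K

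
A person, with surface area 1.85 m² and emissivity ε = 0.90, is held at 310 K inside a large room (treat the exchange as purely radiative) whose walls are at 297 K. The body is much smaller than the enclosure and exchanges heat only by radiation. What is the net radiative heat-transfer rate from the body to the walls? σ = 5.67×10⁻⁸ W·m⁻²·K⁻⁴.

P_net ≈ 137 W

For a small grey body in a large enclosure: P_net = εσA(T_body⁴ − T_wall⁴).
A = 1.85 m²; T_body⁴ − T_wall⁴ = 9.235×10⁹ − 7.781×10⁹ = 1.454×10⁹ K⁴.
|P_net| = 0.90·5.67×10⁻⁸·1.850·1.454×10⁹.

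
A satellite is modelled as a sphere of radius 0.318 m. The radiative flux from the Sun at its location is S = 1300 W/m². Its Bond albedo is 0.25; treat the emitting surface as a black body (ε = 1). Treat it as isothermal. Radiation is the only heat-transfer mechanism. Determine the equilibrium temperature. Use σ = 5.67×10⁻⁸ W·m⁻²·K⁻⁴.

T ≈ 256 K

At equilibrium, absorbed power = emitted power.
Absorbing cross-section = πr² = 0.3177 m²; emitting surface = 4πr² = 1.271 m² (ratio 4).
(1−a)S·A_cross = εσ·A_surf·T⁴  ⇒  T⁴ = (1−a)S/(4σ).
T⁴ = 0.750·1300/(4·5.67×10⁻⁸) = 4.299×10⁹ K⁴.
T = (4.299×10⁹)^(1/4).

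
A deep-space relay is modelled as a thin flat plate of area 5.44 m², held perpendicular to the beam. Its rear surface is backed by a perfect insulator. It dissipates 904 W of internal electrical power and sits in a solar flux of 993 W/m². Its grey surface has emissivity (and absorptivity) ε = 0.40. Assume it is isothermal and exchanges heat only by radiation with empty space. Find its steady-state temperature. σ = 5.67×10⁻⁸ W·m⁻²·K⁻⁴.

At steady state, absorbed solar power + internal power = radiated power.
Absorbed: α·S·A_cross = 0.40·993·5.440 = 2161 W (cross-section A).
Total input = 2161 + 904 = 3065 W.
Radiated: εσ·A_surf·T⁴ with A_surf = A = 5.440 m².
T⁴ = 3065/(0.40·5.67×10⁻⁸·5.440) = 2.484×10¹⁰ K⁴.

T ≈ 397 K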